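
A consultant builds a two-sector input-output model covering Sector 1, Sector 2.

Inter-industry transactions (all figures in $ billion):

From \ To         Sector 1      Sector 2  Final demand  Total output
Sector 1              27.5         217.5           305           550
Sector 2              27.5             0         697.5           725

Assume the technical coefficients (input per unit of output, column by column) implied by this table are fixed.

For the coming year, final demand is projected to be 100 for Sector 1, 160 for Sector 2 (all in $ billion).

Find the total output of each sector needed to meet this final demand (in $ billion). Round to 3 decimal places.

x_1 = 158.289, x_2 = 167.914

Technical coefficients a_ij = z_ij / X_j:
  a_11 = 27.5/550 = 0.05, a_21 = 27.5/550 = 0.05
  a_12 = 217.5/725 = 0.30, a_22 = 0/725 = 0.00
I − A =
  [   0.95    -0.30]
  [  -0.05     1.00]
det(I−A) = (0.95)(1.00) − (-0.30)(-0.05) = 0.9350
adj(I−A) = [[1.00, 0.30], [0.05, 0.95]]
(I − A)⁻¹ = adj(I−A) / det(I−A) ≈
  [   1.0695     0.3209]
  [   0.0535     1.0160]
x = (I − A)⁻¹ d = adj(I−A)·d / det(I−A), with det(I−A) = 0.9350:
  x_1 = (1.00·100 + 0.30·160) / 0.9350 = 148.00 / 0.9350 ≈ 158.289
  x_2 = (0.05·100 + 0.95·160) / 0.9350 = 157.00 / 0.9350 ≈ 167.914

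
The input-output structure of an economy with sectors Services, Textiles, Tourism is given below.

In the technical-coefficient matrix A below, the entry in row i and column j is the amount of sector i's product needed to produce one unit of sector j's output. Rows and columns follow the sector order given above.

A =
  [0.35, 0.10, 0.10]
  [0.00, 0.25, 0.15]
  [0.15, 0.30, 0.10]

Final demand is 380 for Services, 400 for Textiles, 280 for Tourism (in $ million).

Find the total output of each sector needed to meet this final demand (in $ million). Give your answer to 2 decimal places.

x_1 = 789.39, x_2 = 666.29, x_3 = 664.77

I − A =
  [   0.65    -0.10    -0.10]
  [   0.00     0.75    -0.15]
  [  -0.15    -0.30     0.90]
Cofactors of I−A, C_ij = (−1)^(i+j)·(minor ij) (rows/columns in the sector order above):
  C_11 = (0.75)(0.90) − (-0.15)(-0.30) = 0.6300
  C_12 = −[(0.00)(0.90) − (-0.15)(-0.15)] = 0.0225
  C_13 = (0.00)(-0.30) − (0.75)(-0.15) = 0.1125
  C_21 = −[(-0.10)(0.90) − (-0.10)(-0.30)] = 0.1200
  C_22 = (0.65)(0.90) − (-0.10)(-0.15) = 0.5700
  C_23 = −[(0.65)(-0.30) − (-0.10)(-0.15)] = 0.2100
  C_31 = (-0.10)(-0.15) − (-0.10)(0.75) = 0.0900
  C_32 = −[(0.65)(-0.15) − (-0.10)(0.00)] = 0.0975
  C_33 = (0.65)(0.75) − (-0.10)(0.00) = 0.4875
det(I−A) = Σ_j (I−A)_1j·C_1j = (0.65)(0.6300) + (-0.10)(0.0225) + (-0.10)(0.1125) = 0.3960
adj(I−A) = Cᵀ =
  [ 0.6300   0.1200   0.0900]
  [ 0.0225   0.5700   0.0975]
  [ 0.1125   0.2100   0.4875]
(I − A)⁻¹ = adj(I−A) / det(I−A) ≈
  [   1.5909     0.3030     0.2273]
  [   0.0568     1.4394     0.2462]
  [   0.2841     0.5303     1.2311]
x = (I − A)⁻¹ d = adj(I−A)·d / det(I−A), with det(I−A) = 0.3960:
  x_1 = (0.6300·380 + 0.1200·400 + 0.0900·280) / 0.3960 = 312.60 / 0.3960 ≈ 789.39
  x_2 = (0.0225·380 + 0.5700·400 + 0.0975·280) / 0.3960 = 263.85 / 0.3960 ≈ 666.29
  x_3 = (0.1125·380 + 0.2100·400 + 0.4875·280) / 0.3960 = 263.25 / 0.3960 ≈ 664.77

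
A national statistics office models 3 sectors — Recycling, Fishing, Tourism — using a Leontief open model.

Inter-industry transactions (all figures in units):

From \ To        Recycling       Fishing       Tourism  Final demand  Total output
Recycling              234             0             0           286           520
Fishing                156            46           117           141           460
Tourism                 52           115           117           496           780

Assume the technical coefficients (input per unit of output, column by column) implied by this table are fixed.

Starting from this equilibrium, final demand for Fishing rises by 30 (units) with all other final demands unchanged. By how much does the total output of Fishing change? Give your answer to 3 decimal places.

Technical coefficients a_ij = z_ij / X_j:
  a_11 = 234/520 = 0.45, a_21 = 156/520 = 0.30, a_31 = 52/520 = 0.10
  a_12 = 0/460 = 0.00, a_22 = 46/460 = 0.10, a_32 = 115/460 = 0.25
  a_13 = 0/780 = 0.00, a_23 = 117/780 = 0.15, a_33 = 117/780 = 0.15
I − A =
  [   0.55     0.00     0.00]
  [  -0.30     0.90    -0.15]
  [  -0.10    -0.25     0.85]
Cofactors of I−A, C_ij = (−1)^(i+j)·(minor ij) (rows/columns in the sector order above):
  C_11 = (0.90)(0.85) − (-0.15)(-0.25) = 0.7275
  C_12 = −[(-0.30)(0.85) − (-0.15)(-0.10)] = 0.2700
  C_13 = (-0.30)(-0.25) − (0.90)(-0.10) = 0.1650
  C_21 = −[(0.00)(0.85) − (0.00)(-0.25)] = 0.0000
  C_22 = (0.55)(0.85) − (0.00)(-0.10) = 0.4675
  C_23 = −[(0.55)(-0.25) − (0.00)(-0.10)] = 0.1375
  C_31 = (0.00)(-0.15) − (0.00)(0.90) = 0.0000
  C_32 = −[(0.55)(-0.15) − (0.00)(-0.30)] = 0.0825
  C_33 = (0.55)(0.90) − (0.00)(-0.30) = 0.4950
det(I−A) = Σ_j (I−A)_1j·C_1j = (0.55)(0.7275) + (0.00)(0.2700) + (0.00)(0.1650) = 0.400125
adj(I−A) = Cᵀ =
  [ 0.7275   0.0000   0.0000]
  [ 0.2700   0.4675   0.0825]
  [ 0.1650   0.1375   0.4950]
(I − A)⁻¹ = adj(I−A) / det(I−A) ≈
  [   1.8182     0.0000     0.0000]
  [   0.6748     1.1684     0.2062]
  [   0.4124     0.3436     1.2371]
Δx = (I − A)⁻¹ Δd with Δd having +30 in the Fishing component and 0 elsewhere.
So Δx_2 = L_22 · (+30), where L_22 = adj(I−A)_22 / det(I−A) = 0.4675 / 0.400125.
Δx_2 = 0.4675 × (+30) / 0.400125 = 14.025 / 0.400125 ≈ 35.052.

Δx_2 = 35.052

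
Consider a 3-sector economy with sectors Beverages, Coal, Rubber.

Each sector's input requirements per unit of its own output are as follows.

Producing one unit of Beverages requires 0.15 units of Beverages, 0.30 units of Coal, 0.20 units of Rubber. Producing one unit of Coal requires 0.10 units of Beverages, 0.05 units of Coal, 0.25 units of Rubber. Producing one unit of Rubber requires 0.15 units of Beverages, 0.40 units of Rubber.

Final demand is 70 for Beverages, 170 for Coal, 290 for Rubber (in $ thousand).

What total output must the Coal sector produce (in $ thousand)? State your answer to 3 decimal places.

x_C = 251.318

I − A =
  [   0.85    -0.10    -0.15]
  [  -0.30     0.95     0.00]
  [  -0.20    -0.25     0.60]
Cofactors of I−A, C_ij = (−1)^(i+j)·(minor ij) (rows/columns in the sector order above):
  C_11 = (0.95)(0.60) − (0.00)(-0.25) = 0.5700
  C_12 = −[(-0.30)(0.60) − (0.00)(-0.20)] = 0.1800
  C_13 = (-0.30)(-0.25) − (0.95)(-0.20) = 0.2650
  C_21 = −[(-0.10)(0.60) − (-0.15)(-0.25)] = 0.0975
  C_22 = (0.85)(0.60) − (-0.15)(-0.20) = 0.4800
  C_23 = −[(0.85)(-0.25) − (-0.10)(-0.20)] = 0.2325
  C_31 = (-0.10)(0.00) − (-0.15)(0.95) = 0.1425
  C_32 = −[(0.85)(0.00) − (-0.15)(-0.30)] = 0.0450
  C_33 = (0.85)(0.95) − (-0.10)(-0.30) = 0.7775
det(I−A) = Σ_j (I−A)_1j·C_1j = (0.85)(0.5700) + (-0.10)(0.1800) + (-0.15)(0.2650) = 0.42675
adj(I−A) = Cᵀ =
  [ 0.5700   0.0975   0.1425]
  [ 0.1800   0.4800   0.0450]
  [ 0.2650   0.2325   0.7775]
(I − A)⁻¹ = adj(I−A) / det(I−A) ≈
  [   1.3357     0.2285     0.3339]
  [   0.4218     1.1248     0.1054]
  [   0.6210     0.5448     1.8219]
x = (I − A)⁻¹ d = adj(I−A)·d / det(I−A), with det(I−A) = 0.42675:
  x_B = (0.5700·70 + 0.0975·170 + 0.1425·290) / 0.42675 = 97.80 / 0.42675 ≈ 229.174
  x_C = (0.1800·70 + 0.4800·170 + 0.0450·290) / 0.42675 = 107.25 / 0.42675 ≈ 251.318
  x_R = (0.2650·70 + 0.2325·170 + 0.7775·290) / 0.42675 = 283.55 / 0.42675 ≈ 664.441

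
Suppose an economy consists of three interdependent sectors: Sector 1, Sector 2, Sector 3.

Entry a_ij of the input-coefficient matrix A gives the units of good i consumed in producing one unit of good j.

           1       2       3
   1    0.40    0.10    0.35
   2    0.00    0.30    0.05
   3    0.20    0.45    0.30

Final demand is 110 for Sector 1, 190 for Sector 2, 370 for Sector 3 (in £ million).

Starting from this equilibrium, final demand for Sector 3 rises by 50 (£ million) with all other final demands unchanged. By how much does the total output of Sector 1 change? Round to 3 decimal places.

I − A =
  [   0.60    -0.10    -0.35]
  [   0.00     0.70    -0.05]
  [  -0.20    -0.45     0.70]
Cofactors of I−A, C_ij = (−1)^(i+j)·(minor ij) (rows/columns in the sector order above):
  C_11 = (0.70)(0.70) − (-0.05)(-0.45) = 0.4675
  C_12 = −[(0.00)(0.70) − (-0.05)(-0.20)] = 0.0100
  C_13 = (0.00)(-0.45) − (0.70)(-0.20) = 0.1400
  C_21 = −[(-0.10)(0.70) − (-0.35)(-0.45)] = 0.2275
  C_22 = (0.60)(0.70) − (-0.35)(-0.20) = 0.3500
  C_23 = −[(0.60)(-0.45) − (-0.10)(-0.20)] = 0.2900
  C_31 = (-0.10)(-0.05) − (-0.35)(0.70) = 0.2500
  C_32 = −[(0.60)(-0.05) − (-0.35)(0.00)] = 0.0300
  C_33 = (0.60)(0.70) − (-0.10)(0.00) = 0.4200
det(I−A) = Σ_j (I−A)_1j·C_1j = (0.60)(0.4675) + (-0.10)(0.0100) + (-0.35)(0.1400) = 0.2305
adj(I−A) = Cᵀ =
  [ 0.4675   0.2275   0.2500]
  [ 0.0100   0.3500   0.0300]
  [ 0.1400   0.2900   0.4200]
(I − A)⁻¹ = adj(I−A) / det(I−A) ≈
  [   2.0282     0.9870     1.0846]
  [   0.0434     1.5184     0.1302]
  [   0.6074     1.2581     1.8221]
Δx = (I − A)⁻¹ Δd with Δd having +50 in the Sector 3 component and 0 elsewhere.
So Δx_1 = L_13 · (+50), where L_13 = adj(I−A)_13 / det(I−A) = 0.2500 / 0.2305.
Δx_1 = 0.2500 × (+50) / 0.2305 = 12.50 / 0.2305 ≈ 54.230.

Δx_1 = 54.230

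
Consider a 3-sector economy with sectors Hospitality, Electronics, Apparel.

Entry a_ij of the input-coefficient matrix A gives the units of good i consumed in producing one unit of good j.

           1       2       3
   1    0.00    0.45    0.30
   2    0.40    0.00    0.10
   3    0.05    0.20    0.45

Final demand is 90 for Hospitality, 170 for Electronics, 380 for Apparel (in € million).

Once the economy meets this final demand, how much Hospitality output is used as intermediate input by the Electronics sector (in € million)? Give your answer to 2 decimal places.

z_12 = 224.91

I − A =
  [   1.00    -0.45    -0.30]
  [  -0.40     1.00    -0.10]
  [  -0.05    -0.20     0.55]
Cofactors of I−A, C_ij = (−1)^(i+j)·(minor ij) (rows/columns in the sector order above):
  C_11 = (1.00)(0.55) − (-0.10)(-0.20) = 0.5300
  C_12 = −[(-0.40)(0.55) − (-0.10)(-0.05)] = 0.2250
  C_13 = (-0.40)(-0.20) − (1.00)(-0.05) = 0.1300
  C_21 = −[(-0.45)(0.55) − (-0.30)(-0.20)] = 0.3075
  C_22 = (1.00)(0.55) − (-0.30)(-0.05) = 0.5350
  C_23 = −[(1.00)(-0.20) − (-0.45)(-0.05)] = 0.2225
  C_31 = (-0.45)(-0.10) − (-0.30)(1.00) = 0.3450
  C_32 = −[(1.00)(-0.10) − (-0.30)(-0.40)] = 0.2200
  C_33 = (1.00)(1.00) − (-0.45)(-0.40) = 0.8200
det(I−A) = Σ_j (I−A)_1j·C_1j = (1.00)(0.5300) + (-0.45)(0.2250) + (-0.30)(0.1300) = 0.38975
adj(I−A) = Cᵀ =
  [ 0.5300   0.3075   0.3450]
  [ 0.2250   0.5350   0.2200]
  [ 0.1300   0.2225   0.8200]
(I − A)⁻¹ = adj(I−A) / det(I−A) ≈
  [   1.3598     0.7890     0.8852]
  [   0.5773     1.3727     0.5645]
  [   0.3335     0.5709     2.1039]
First solve x = (I − A)⁻¹ d = adj(I−A)·d / det(I−A); in particular x_2 = (0.2250·90 + 0.5350·170 + 0.2200·380) / 0.38975 = 194.80 / 0.38975 ≈ 499.8076.
Intermediate flow from 1 to 2: z_12 = a_12 · x_2 = 0.45 × 194.80 / 0.38975 = 87.66 / 0.38975 ≈ 224.91.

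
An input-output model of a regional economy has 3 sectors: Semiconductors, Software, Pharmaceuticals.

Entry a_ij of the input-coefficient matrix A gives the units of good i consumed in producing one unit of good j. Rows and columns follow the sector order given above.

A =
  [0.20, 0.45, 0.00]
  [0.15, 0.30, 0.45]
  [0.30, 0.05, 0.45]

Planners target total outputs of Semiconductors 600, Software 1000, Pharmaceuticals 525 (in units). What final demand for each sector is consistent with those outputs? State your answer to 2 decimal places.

I − A =
  [   0.80    -0.45     0.00]
  [  -0.15     0.70    -0.45]
  [  -0.30    -0.05     0.55]
d = (I − A) x:
  d_1 = (+0.80)·600 + (-0.45)·1000 + (+0.00)·525 = 30.00
  d_2 = (-0.15)·600 + (+0.70)·1000 + (-0.45)·525 = 373.75
  d_3 = (-0.30)·600 + (-0.05)·1000 + (+0.55)·525 = 58.75

d_1 = 30.00, d_2 = 373.75, d_3 = 58.75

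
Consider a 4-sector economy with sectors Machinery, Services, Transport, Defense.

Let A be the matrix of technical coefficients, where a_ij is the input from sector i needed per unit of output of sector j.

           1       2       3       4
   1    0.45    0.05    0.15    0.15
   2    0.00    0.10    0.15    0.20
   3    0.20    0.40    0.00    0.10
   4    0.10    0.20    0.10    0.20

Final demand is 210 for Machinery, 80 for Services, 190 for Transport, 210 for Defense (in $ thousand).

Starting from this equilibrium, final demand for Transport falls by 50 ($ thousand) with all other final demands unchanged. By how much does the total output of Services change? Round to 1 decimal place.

I − A =
  [   0.55    -0.05    -0.15    -0.15]
  [   0.00     0.90    -0.15    -0.20]
  [  -0.20    -0.40     1.00    -0.10]
  [  -0.10    -0.20    -0.10     0.80]
Compute the cofactors C_ij = (−1)^(i+j)·(3×3 minor ij) of I−A; the adjugate is their transpose:
adj(I−A) = Cᵀ =
  [ 0.61200   0.12650   0.12700   0.16225]
  [ 0.04950   0.39100   0.07775   0.11675]
  [ 0.15300   0.19550   0.35950   0.12250]
  [ 0.10800   0.13800   0.08025   0.43350]
det(I−A) = Σ_j (I−A)_1j·C_1j = (0.55)(0.61200) + (-0.05)(0.04950) + (-0.15)(0.15300) + (-0.15)(0.10800) = 0.294975
(I − A)⁻¹ = adj(I−A) / det(I−A) ≈
  [   2.0748     0.4288     0.4305     0.5500]
  [   0.1678     1.3255     0.2636     0.3958]
  [   0.5187     0.6628     1.2187     0.4153]
  [   0.3661     0.4678     0.2721     1.4696]
Δx = (I − A)⁻¹ Δd with Δd having -50 in the Transport component and 0 elsewhere.
So Δx_2 = L_23 · (-50), where L_23 = adj(I−A)_23 / det(I−A) = 0.07775 / 0.294975.
Δx_2 = 0.07775 × (-50) / 0.294975 = -3.8875 / 0.294975 ≈ -13.2.

Δx_2 = -13.2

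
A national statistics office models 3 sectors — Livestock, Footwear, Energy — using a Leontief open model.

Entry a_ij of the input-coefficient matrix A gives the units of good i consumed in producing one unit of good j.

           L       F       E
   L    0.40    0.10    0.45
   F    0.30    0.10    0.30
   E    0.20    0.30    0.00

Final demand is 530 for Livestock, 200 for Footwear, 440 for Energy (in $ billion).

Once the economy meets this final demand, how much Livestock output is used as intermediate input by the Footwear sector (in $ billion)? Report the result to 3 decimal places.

z_LF = 131.324

I − A =
  [   0.60    -0.10    -0.45]
  [  -0.30     0.90    -0.30]
  [  -0.20    -0.30     1.00]
Cofactors of I−A, C_ij = (−1)^(i+j)·(minor ij) (rows/columns in the sector order above):
  C_11 = (0.90)(1.00) − (-0.30)(-0.30) = 0.8100
  C_12 = −[(-0.30)(1.00) − (-0.30)(-0.20)] = 0.3600
  C_13 = (-0.30)(-0.30) − (0.90)(-0.20) = 0.2700
  C_21 = −[(-0.10)(1.00) − (-0.45)(-0.30)] = 0.2350
  C_22 = (0.60)(1.00) − (-0.45)(-0.20) = 0.5100
  C_23 = −[(0.60)(-0.30) − (-0.10)(-0.20)] = 0.2000
  C_31 = (-0.10)(-0.30) − (-0.45)(0.90) = 0.4350
  C_32 = −[(0.60)(-0.30) − (-0.45)(-0.30)] = 0.3150
  C_33 = (0.60)(0.90) − (-0.10)(-0.30) = 0.5100
det(I−A) = Σ_j (I−A)_1j·C_1j = (0.60)(0.8100) + (-0.10)(0.3600) + (-0.45)(0.2700) = 0.3285
adj(I−A) = Cᵀ =
  [ 0.8100   0.2350   0.4350]
  [ 0.3600   0.5100   0.3150]
  [ 0.2700   0.2000   0.5100]
(I − A)⁻¹ = adj(I−A) / det(I−A) ≈
  [   2.4658     0.7154     1.3242]
  [   1.0959     1.5525     0.9589]
  [   0.8219     0.6088     1.5525]
First solve x = (I − A)⁻¹ d = adj(I−A)·d / det(I−A); in particular x_F = (0.3600·530 + 0.5100·200 + 0.3150·440) / 0.3285 = 431.40 / 0.3285 ≈ 1313.24201.
Intermediate flow from L to F: z_LF = a_LF · x_F = 0.10 × 431.40 / 0.3285 = 43.14 / 0.3285 ≈ 131.324.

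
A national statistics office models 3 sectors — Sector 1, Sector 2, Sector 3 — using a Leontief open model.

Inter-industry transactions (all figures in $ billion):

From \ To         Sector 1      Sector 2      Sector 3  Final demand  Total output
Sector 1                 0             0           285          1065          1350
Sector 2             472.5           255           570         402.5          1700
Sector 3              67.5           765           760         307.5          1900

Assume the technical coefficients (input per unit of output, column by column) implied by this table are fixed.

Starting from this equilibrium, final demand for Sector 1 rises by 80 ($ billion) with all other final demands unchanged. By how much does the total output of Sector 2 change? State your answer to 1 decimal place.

Δx_2 = 52.2

Technical coefficients a_ij = z_ij / X_j:
  a_11 = 0/1350 = 0.00, a_21 = 472.5/1350 = 0.35, a_31 = 67.5/1350 = 0.05
  a_12 = 0/1700 = 0.00, a_22 = 255/1700 = 0.15, a_32 = 765/1700 = 0.45
  a_13 = 285/1900 = 0.15, a_23 = 570/1900 = 0.30, a_33 = 760/1900 = 0.40
I − A =
  [   1.00     0.00    -0.15]
  [  -0.35     0.85    -0.30]
  [  -0.05    -0.45     0.60]
Cofactors of I−A, C_ij = (−1)^(i+j)·(minor ij) (rows/columns in the sector order above):
  C_11 = (0.85)(0.60) − (-0.30)(-0.45) = 0.3750
  C_12 = −[(-0.35)(0.60) − (-0.30)(-0.05)] = 0.2250
  C_13 = (-0.35)(-0.45) − (0.85)(-0.05) = 0.2000
  C_21 = −[(0.00)(0.60) − (-0.15)(-0.45)] = 0.0675
  C_22 = (1.00)(0.60) − (-0.15)(-0.05) = 0.5925
  C_23 = −[(1.00)(-0.45) − (0.00)(-0.05)] = 0.4500
  C_31 = (0.00)(-0.30) − (-0.15)(0.85) = 0.1275
  C_32 = −[(1.00)(-0.30) − (-0.15)(-0.35)] = 0.3525
  C_33 = (1.00)(0.85) − (0.00)(-0.35) = 0.8500
det(I−A) = Σ_j (I−A)_1j·C_1j = (1.00)(0.3750) + (0.00)(0.2250) + (-0.15)(0.2000) = 0.3450
adj(I−A) = Cᵀ =
  [ 0.3750   0.0675   0.1275]
  [ 0.2250   0.5925   0.3525]
  [ 0.2000   0.4500   0.8500]
(I − A)⁻¹ = adj(I−A) / det(I−A) ≈
  [   1.0870     0.1957     0.3696]
  [   0.6522     1.7174     1.0217]
  [   0.5797     1.3043     2.4638]
Δx = (I − A)⁻¹ Δd with Δd having +80 in the Sector 1 component and 0 elsewhere.
So Δx_2 = L_21 · (+80), where L_21 = adj(I−A)_21 / det(I−A) = 0.2250 / 0.3450.
Δx_2 = 0.2250 × (+80) / 0.3450 = 18.00 / 0.3450 ≈ 52.2.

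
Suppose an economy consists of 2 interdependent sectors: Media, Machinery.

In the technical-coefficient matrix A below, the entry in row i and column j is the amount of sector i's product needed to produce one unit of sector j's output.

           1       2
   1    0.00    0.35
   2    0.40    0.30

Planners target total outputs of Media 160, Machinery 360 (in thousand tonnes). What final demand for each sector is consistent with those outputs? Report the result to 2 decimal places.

d_1 = 34.00, d_2 = 188.00

I − A =
  [   1.00    -0.35]
  [  -0.40     0.70]
d = (I − A) x:
  d_1 = (+1.00)·160 + (-0.35)·360 = 34.00
  d_2 = (-0.40)·160 + (+0.70)·360 = 188.00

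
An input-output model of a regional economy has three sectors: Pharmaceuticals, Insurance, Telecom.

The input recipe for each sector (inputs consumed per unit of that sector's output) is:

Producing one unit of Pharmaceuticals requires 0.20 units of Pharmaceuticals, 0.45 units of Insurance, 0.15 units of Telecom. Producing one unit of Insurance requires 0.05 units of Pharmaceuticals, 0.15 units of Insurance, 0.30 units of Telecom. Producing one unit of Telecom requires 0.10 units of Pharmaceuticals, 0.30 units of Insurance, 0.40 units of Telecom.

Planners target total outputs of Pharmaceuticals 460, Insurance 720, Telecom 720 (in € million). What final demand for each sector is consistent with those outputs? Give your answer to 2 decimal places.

d_1 = 260.00, d_2 = 189.00, d_3 = 147.00

I − A =
  [   0.80    -0.05    -0.10]
  [  -0.45     0.85    -0.30]
  [  -0.15    -0.30     0.60]
d = (I − A) x:
  d_1 = (+0.80)·460 + (-0.05)·720 + (-0.10)·720 = 260.00
  d_2 = (-0.45)·460 + (+0.85)·720 + (-0.30)·720 = 189.00
  d_3 = (-0.15)·460 + (-0.30)·720 + (+0.60)·720 = 147.00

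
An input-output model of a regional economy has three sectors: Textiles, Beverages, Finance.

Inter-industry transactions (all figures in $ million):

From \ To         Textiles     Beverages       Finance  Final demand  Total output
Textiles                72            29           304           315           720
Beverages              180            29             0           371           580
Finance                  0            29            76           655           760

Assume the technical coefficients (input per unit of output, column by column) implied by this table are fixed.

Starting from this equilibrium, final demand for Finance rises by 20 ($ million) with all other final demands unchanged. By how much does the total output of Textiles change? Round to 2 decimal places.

Technical coefficients a_ij = z_ij / X_j:
  a_TT = 72/720 = 0.10, a_BT = 180/720 = 0.25, a_FT = 0/720 = 0.00
  a_TB = 29/580 = 0.05, a_BB = 29/580 = 0.05, a_FB = 29/580 = 0.05
  a_TF = 304/760 = 0.40, a_BF = 0/760 = 0.00, a_FF = 76/760 = 0.10
I − A =
  [   0.90    -0.05    -0.40]
  [  -0.25     0.95     0.00]
  [   0.00    -0.05     0.90]
Cofactors of I−A, C_ij = (−1)^(i+j)·(minor ij) (rows/columns in the sector order above):
  C_11 = (0.95)(0.90) − (0.00)(-0.05) = 0.8550
  C_12 = −[(-0.25)(0.90) − (0.00)(0.00)] = 0.2250
  C_13 = (-0.25)(-0.05) − (0.95)(0.00) = 0.0125
  C_21 = −[(-0.05)(0.90) − (-0.40)(-0.05)] = 0.0650
  C_22 = (0.90)(0.90) − (-0.40)(0.00) = 0.8100
  C_23 = −[(0.90)(-0.05) − (-0.05)(0.00)] = 0.0450
  C_31 = (-0.05)(0.00) − (-0.40)(0.95) = 0.3800
  C_32 = −[(0.90)(0.00) − (-0.40)(-0.25)] = 0.1000
  C_33 = (0.90)(0.95) − (-0.05)(-0.25) = 0.8425
det(I−A) = Σ_j (I−A)_1j·C_1j = (0.90)(0.8550) + (-0.05)(0.2250) + (-0.40)(0.0125) = 0.75325
adj(I−A) = Cᵀ =
  [ 0.8550   0.0650   0.3800]
  [ 0.2250   0.8100   0.1000]
  [ 0.0125   0.0450   0.8425]
(I − A)⁻¹ = adj(I−A) / det(I−A) ≈
  [   1.1351     0.0863     0.5045]
  [   0.2987     1.0753     0.1328]
  [   0.0166     0.0597     1.1185]
Δx = (I − A)⁻¹ Δd with Δd having +20 in the Finance component and 0 elsewhere.
So Δx_T = L_TF · (+20), where L_TF = adj(I−A)_TF / det(I−A) = 0.3800 / 0.75325.
Δx_T = 0.3800 × (+20) / 0.75325 = 7.60 / 0.75325 ≈ 10.09.

Δx_T = 10.09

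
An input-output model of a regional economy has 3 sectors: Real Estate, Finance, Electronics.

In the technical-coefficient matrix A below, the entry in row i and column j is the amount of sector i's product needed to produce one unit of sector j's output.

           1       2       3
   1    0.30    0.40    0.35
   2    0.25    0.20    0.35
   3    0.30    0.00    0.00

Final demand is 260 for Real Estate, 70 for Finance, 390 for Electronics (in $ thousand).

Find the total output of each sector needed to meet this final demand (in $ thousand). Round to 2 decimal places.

I − A =
  [   0.70    -0.40    -0.35]
  [  -0.25     0.80    -0.35]
  [  -0.30     0.00     1.00]
Cofactors of I−A, C_ij = (−1)^(i+j)·(minor ij) (rows/columns in the sector order above):
  C_11 = (0.80)(1.00) − (-0.35)(0.00) = 0.8000
  C_12 = −[(-0.25)(1.00) − (-0.35)(-0.30)] = 0.3550
  C_13 = (-0.25)(0.00) − (0.80)(-0.30) = 0.2400
  C_21 = −[(-0.40)(1.00) − (-0.35)(0.00)] = 0.4000
  C_22 = (0.70)(1.00) − (-0.35)(-0.30) = 0.5950
  C_23 = −[(0.70)(0.00) − (-0.40)(-0.30)] = 0.1200
  C_31 = (-0.40)(-0.35) − (-0.35)(0.80) = 0.4200
  C_32 = −[(0.70)(-0.35) − (-0.35)(-0.25)] = 0.3325
  C_33 = (0.70)(0.80) − (-0.40)(-0.25) = 0.4600
det(I−A) = Σ_j (I−A)_1j·C_1j = (0.70)(0.8000) + (-0.40)(0.3550) + (-0.35)(0.2400) = 0.3340
adj(I−A) = Cᵀ =
  [ 0.8000   0.4000   0.4200]
  [ 0.3550   0.5950   0.3325]
  [ 0.2400   0.1200   0.4600]
(I − A)⁻¹ = adj(I−A) / det(I−A) ≈
  [   2.3952     1.1976     1.2575]
  [   1.0629     1.7814     0.9955]
  [   0.7186     0.3593     1.3772]
x = (I − A)⁻¹ d = adj(I−A)·d / det(I−A), with det(I−A) = 0.3340:
  x_1 = (0.8000·260 + 0.4000·70 + 0.4200·390) / 0.3340 = 399.80 / 0.3340 ≈ 1197.01
  x_2 = (0.3550·260 + 0.5950·70 + 0.3325·390) / 0.3340 = 263.625 / 0.3340 ≈ 789.30
  x_3 = (0.2400·260 + 0.1200·70 + 0.4600·390) / 0.3340 = 250.20 / 0.3340 ≈ 749.10

x_1 = 1197.01, x_2 = 789.30, x_3 = 749.10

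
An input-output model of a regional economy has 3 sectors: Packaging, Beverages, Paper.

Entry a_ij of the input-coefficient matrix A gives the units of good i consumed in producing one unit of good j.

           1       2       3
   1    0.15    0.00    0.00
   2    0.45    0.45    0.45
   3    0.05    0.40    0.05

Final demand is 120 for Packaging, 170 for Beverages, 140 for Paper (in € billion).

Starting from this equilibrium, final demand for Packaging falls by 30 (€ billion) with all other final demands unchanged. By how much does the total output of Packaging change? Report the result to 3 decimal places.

I − A =
  [   0.85     0.00     0.00]
  [  -0.45     0.55    -0.45]
  [  -0.05    -0.40     0.95]
Cofactors of I−A, C_ij = (−1)^(i+j)·(minor ij) (rows/columns in the sector order above):
  C_11 = (0.55)(0.95) − (-0.45)(-0.40) = 0.3425
  C_12 = −[(-0.45)(0.95) − (-0.45)(-0.05)] = 0.4500
  C_13 = (-0.45)(-0.40) − (0.55)(-0.05) = 0.2075
  C_21 = −[(0.00)(0.95) − (0.00)(-0.40)] = 0.0000
  C_22 = (0.85)(0.95) − (0.00)(-0.05) = 0.8075
  C_23 = −[(0.85)(-0.40) − (0.00)(-0.05)] = 0.3400
  C_31 = (0.00)(-0.45) − (0.00)(0.55) = 0.0000
  C_32 = −[(0.85)(-0.45) − (0.00)(-0.45)] = 0.3825
  C_33 = (0.85)(0.55) − (0.00)(-0.45) = 0.4675
det(I−A) = Σ_j (I−A)_1j·C_1j = (0.85)(0.3425) + (0.00)(0.4500) + (0.00)(0.2075) = 0.291125
adj(I−A) = Cᵀ =
  [ 0.3425   0.0000   0.0000]
  [ 0.4500   0.8075   0.3825]
  [ 0.2075   0.3400   0.4675]
(I − A)⁻¹ = adj(I−A) / det(I−A) ≈
  [   1.1765     0.0000     0.0000]
  [   1.5457     2.7737     1.3139]
  [   0.7128     1.1679     1.6058]
Δx = (I − A)⁻¹ Δd with Δd having -30 in the Packaging component and 0 elsewhere.
So Δx_1 = L_11 · (-30), where L_11 = adj(I−A)_11 / det(I−A) = 0.3425 / 0.291125.
Δx_1 = 0.3425 × (-30) / 0.291125 = -10.275 / 0.291125 ≈ -35.294.

Δx_1 = -35.294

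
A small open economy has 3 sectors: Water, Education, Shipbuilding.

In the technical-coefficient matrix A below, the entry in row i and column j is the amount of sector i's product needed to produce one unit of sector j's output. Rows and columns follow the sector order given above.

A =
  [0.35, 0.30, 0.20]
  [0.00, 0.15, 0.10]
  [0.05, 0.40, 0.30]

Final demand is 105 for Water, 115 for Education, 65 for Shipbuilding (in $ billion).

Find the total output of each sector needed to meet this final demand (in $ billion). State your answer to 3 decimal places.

I − A =
  [   0.65    -0.30    -0.20]
  [   0.00     0.85    -0.10]
  [  -0.05    -0.40     0.70]
Cofactors of I−A, C_ij = (−1)^(i+j)·(minor ij) (rows/columns in the sector order above):
  C_11 = (0.85)(0.70) − (-0.10)(-0.40) = 0.5550
  C_12 = −[(0.00)(0.70) − (-0.10)(-0.05)] = 0.0050
  C_13 = (0.00)(-0.40) − (0.85)(-0.05) = 0.0425
  C_21 = −[(-0.30)(0.70) − (-0.20)(-0.40)] = 0.2900
  C_22 = (0.65)(0.70) − (-0.20)(-0.05) = 0.4450
  C_23 = −[(0.65)(-0.40) − (-0.30)(-0.05)] = 0.2750
  C_31 = (-0.30)(-0.10) − (-0.20)(0.85) = 0.2000
  C_32 = −[(0.65)(-0.10) − (-0.20)(0.00)] = 0.0650
  C_33 = (0.65)(0.85) − (-0.30)(0.00) = 0.5525
det(I−A) = Σ_j (I−A)_1j·C_1j = (0.65)(0.5550) + (-0.30)(0.0050) + (-0.20)(0.0425) = 0.35075
adj(I−A) = Cᵀ =
  [ 0.5550   0.2900   0.2000]
  [ 0.0050   0.4450   0.0650]
  [ 0.0425   0.2750   0.5525]
(I − A)⁻¹ = adj(I−A) / det(I−A) ≈
  [   1.5823     0.8268     0.5702]
  [   0.0143     1.2687     0.1853]
  [   0.1212     0.7840     1.5752]
x = (I − A)⁻¹ d = adj(I−A)·d / det(I−A), with det(I−A) = 0.35075:
  x_1 = (0.5550·105 + 0.2900·115 + 0.2000·65) / 0.35075 = 104.625 / 0.35075 ≈ 298.289
  x_2 = (0.0050·105 + 0.4450·115 + 0.0650·65) / 0.35075 = 55.925 / 0.35075 ≈ 159.444
  x_3 = (0.0425·105 + 0.2750·115 + 0.5525·65) / 0.35075 = 72.00 / 0.35075 ≈ 205.274

x_1 = 298.289, x_2 = 159.444, x_3 = 205.274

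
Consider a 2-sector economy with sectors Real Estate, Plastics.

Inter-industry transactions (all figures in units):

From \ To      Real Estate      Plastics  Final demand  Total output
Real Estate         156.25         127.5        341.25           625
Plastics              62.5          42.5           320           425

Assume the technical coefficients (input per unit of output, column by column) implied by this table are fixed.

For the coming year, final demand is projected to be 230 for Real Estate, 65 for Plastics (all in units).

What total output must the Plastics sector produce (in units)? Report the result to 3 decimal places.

Technical coefficients a_ij = z_ij / X_j:
  a_RR = 156.25/625 = 0.25, a_PR = 62.5/625 = 0.10
  a_RP = 127.5/425 = 0.30, a_PP = 42.5/425 = 0.10
I − A =
  [   0.75    -0.30]
  [  -0.10     0.90]
det(I−A) = (0.75)(0.90) − (-0.30)(-0.10) = 0.6450
adj(I−A) = [[0.90, 0.30], [0.10, 0.75]]
(I − A)⁻¹ = adj(I−A) / det(I−A) ≈
  [   1.3953     0.4651]
  [   0.1550     1.1628]
x = (I − A)⁻¹ d = adj(I−A)·d / det(I−A), with det(I−A) = 0.6450:
  x_R = (0.90·230 + 0.30·65) / 0.6450 = 226.50 / 0.6450 ≈ 351.163
  x_P = (0.10·230 + 0.75·65) / 0.6450 = 71.75 / 0.6450 ≈ 111.240

x_P = 111.240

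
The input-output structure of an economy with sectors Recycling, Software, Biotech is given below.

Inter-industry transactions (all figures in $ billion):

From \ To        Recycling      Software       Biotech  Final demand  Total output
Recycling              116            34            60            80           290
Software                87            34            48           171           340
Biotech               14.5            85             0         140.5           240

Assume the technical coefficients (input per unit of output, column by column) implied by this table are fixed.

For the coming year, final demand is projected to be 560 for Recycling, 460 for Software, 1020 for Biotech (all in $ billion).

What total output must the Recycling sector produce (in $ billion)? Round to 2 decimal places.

x_R = 1783.18

Technical coefficients a_ij = z_ij / X_j:
  a_RR = 116/290 = 0.40, a_SR = 87/290 = 0.30, a_BR = 14.5/290 = 0.05
  a_RS = 34/340 = 0.10, a_SS = 34/340 = 0.10, a_BS = 85/340 = 0.25
  a_RB = 60/240 = 0.25, a_SB = 48/240 = 0.20, a_BB = 0/240 = 0.00
I − A =
  [   0.60    -0.10    -0.25]
  [  -0.30     0.90    -0.20]
  [  -0.05    -0.25     1.00]
Cofactors of I−A, C_ij = (−1)^(i+j)·(minor ij) (rows/columns in the sector order above):
  C_11 = (0.90)(1.00) − (-0.20)(-0.25) = 0.8500
  C_12 = −[(-0.30)(1.00) − (-0.20)(-0.05)] = 0.3100
  C_13 = (-0.30)(-0.25) − (0.90)(-0.05) = 0.1200
  C_21 = −[(-0.10)(1.00) − (-0.25)(-0.25)] = 0.1625
  C_22 = (0.60)(1.00) − (-0.25)(-0.05) = 0.5875
  C_23 = −[(0.60)(-0.25) − (-0.10)(-0.05)] = 0.1550
  C_31 = (-0.10)(-0.20) − (-0.25)(0.90) = 0.2450
  C_32 = −[(0.60)(-0.20) − (-0.25)(-0.30)] = 0.1950
  C_33 = (0.60)(0.90) − (-0.10)(-0.30) = 0.5100
det(I−A) = Σ_j (I−A)_1j·C_1j = (0.60)(0.8500) + (-0.10)(0.3100) + (-0.25)(0.1200) = 0.4490
adj(I−A) = Cᵀ =
  [ 0.8500   0.1625   0.2450]
  [ 0.3100   0.5875   0.1950]
  [ 0.1200   0.1550   0.5100]
(I − A)⁻¹ = adj(I−A) / det(I−A) ≈
  [   1.8931     0.3619     0.5457]
  [   0.6904     1.3085     0.4343]
  [   0.2673     0.3452     1.1359]
x = (I − A)⁻¹ d = adj(I−A)·d / det(I−A), with det(I−A) = 0.4490:
  x_R = (0.8500·560 + 0.1625·460 + 0.2450·1020) / 0.4490 = 800.65 / 0.4490 ≈ 1783.18
  x_S = (0.3100·560 + 0.5875·460 + 0.1950·1020) / 0.4490 = 642.75 / 0.4490 ≈ 1431.51
  x_B = (0.1200·560 + 0.1550·460 + 0.5100·1020) / 0.4490 = 658.70 / 0.4490 ≈ 1467.04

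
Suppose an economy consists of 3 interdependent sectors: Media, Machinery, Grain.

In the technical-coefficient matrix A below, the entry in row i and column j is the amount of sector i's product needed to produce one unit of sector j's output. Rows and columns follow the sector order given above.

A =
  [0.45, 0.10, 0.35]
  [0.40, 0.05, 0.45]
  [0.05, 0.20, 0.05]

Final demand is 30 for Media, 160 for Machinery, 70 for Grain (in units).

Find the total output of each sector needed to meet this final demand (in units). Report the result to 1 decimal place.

I − A =
  [   0.55    -0.10    -0.35]
  [  -0.40     0.95    -0.45]
  [  -0.05    -0.20     0.95]
Cofactors of I−A, C_ij = (−1)^(i+j)·(minor ij) (rows/columns in the sector order above):
  C_11 = (0.95)(0.95) − (-0.45)(-0.20) = 0.8125
  C_12 = −[(-0.40)(0.95) − (-0.45)(-0.05)] = 0.4025
  C_13 = (-0.40)(-0.20) − (0.95)(-0.05) = 0.1275
  C_21 = −[(-0.10)(0.95) − (-0.35)(-0.20)] = 0.1650
  C_22 = (0.55)(0.95) − (-0.35)(-0.05) = 0.5050
  C_23 = −[(0.55)(-0.20) − (-0.10)(-0.05)] = 0.1150
  C_31 = (-0.10)(-0.45) − (-0.35)(0.95) = 0.3775
  C_32 = −[(0.55)(-0.45) − (-0.35)(-0.40)] = 0.3875
  C_33 = (0.55)(0.95) − (-0.10)(-0.40) = 0.4825
det(I−A) = Σ_j (I−A)_1j·C_1j = (0.55)(0.8125) + (-0.10)(0.4025) + (-0.35)(0.1275) = 0.3620
adj(I−A) = Cᵀ =
  [ 0.8125   0.1650   0.3775]
  [ 0.4025   0.5050   0.3875]
  [ 0.1275   0.1150   0.4825]
(I − A)⁻¹ = adj(I−A) / det(I−A) ≈
  [   2.2445     0.4558     1.0428]
  [   1.1119     1.3950     1.0704]
  [   0.3522     0.3177     1.3329]
x = (I − A)⁻¹ d = adj(I−A)·d / det(I−A), with det(I−A) = 0.3620:
  x_1 = (0.8125·30 + 0.1650·160 + 0.3775·70) / 0.3620 = 77.20 / 0.3620 ≈ 213.3
  x_2 = (0.4025·30 + 0.5050·160 + 0.3875·70) / 0.3620 = 120.00 / 0.3620 ≈ 331.5
  x_3 = (0.1275·30 + 0.1150·160 + 0.4825·70) / 0.3620 = 56.00 / 0.3620 ≈ 154.7

x_1 = 213.3, x_2 = 331.5, x_3 = 154.7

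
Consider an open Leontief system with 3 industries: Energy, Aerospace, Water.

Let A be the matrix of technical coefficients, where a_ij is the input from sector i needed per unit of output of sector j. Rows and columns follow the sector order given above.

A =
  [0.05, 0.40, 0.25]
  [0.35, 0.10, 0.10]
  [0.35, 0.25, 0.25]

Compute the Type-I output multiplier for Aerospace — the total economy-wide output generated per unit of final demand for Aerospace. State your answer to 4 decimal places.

I − A =
  [   0.95    -0.40    -0.25]
  [  -0.35     0.90    -0.10]
  [  -0.35    -0.25     0.75]
Cofactors of I−A, C_ij = (−1)^(i+j)·(minor ij) (rows/columns in the sector order above):
  C_11 = (0.90)(0.75) − (-0.10)(-0.25) = 0.6500
  C_12 = −[(-0.35)(0.75) − (-0.10)(-0.35)] = 0.2975
  C_13 = (-0.35)(-0.25) − (0.90)(-0.35) = 0.4025
  C_21 = −[(-0.40)(0.75) − (-0.25)(-0.25)] = 0.3625
  C_22 = (0.95)(0.75) − (-0.25)(-0.35) = 0.6250
  C_23 = −[(0.95)(-0.25) − (-0.40)(-0.35)] = 0.3775
  C_31 = (-0.40)(-0.10) − (-0.25)(0.90) = 0.2650
  C_32 = −[(0.95)(-0.10) − (-0.25)(-0.35)] = 0.1825
  C_33 = (0.95)(0.90) − (-0.40)(-0.35) = 0.7150
det(I−A) = Σ_j (I−A)_1j·C_1j = (0.95)(0.6500) + (-0.40)(0.2975) + (-0.25)(0.4025) = 0.397875
adj(I−A) = Cᵀ =
  [ 0.6500   0.3625   0.2650]
  [ 0.2975   0.6250   0.1825]
  [ 0.4025   0.3775   0.7150]
(I − A)⁻¹ = adj(I−A) / det(I−A) ≈
  [   1.63368     0.91109     0.66604]
  [   0.74772     1.57085     0.45869]
  [   1.01162     0.94879     1.79705]
The output multiplier for sector j is the column-j sum of the Leontief inverse (I − A)⁻¹ = adj(I−A) / det(I−A).
Column 2 of adj(I−A): (0.3625, 0.6250, 0.3775); det(I−A) = 0.397875.
m_2 = (0.3625 + 0.6250 + 0.3775) / 0.397875 = 1.365 / 0.397875 ≈ 3.4307.

m_2 = 3.4307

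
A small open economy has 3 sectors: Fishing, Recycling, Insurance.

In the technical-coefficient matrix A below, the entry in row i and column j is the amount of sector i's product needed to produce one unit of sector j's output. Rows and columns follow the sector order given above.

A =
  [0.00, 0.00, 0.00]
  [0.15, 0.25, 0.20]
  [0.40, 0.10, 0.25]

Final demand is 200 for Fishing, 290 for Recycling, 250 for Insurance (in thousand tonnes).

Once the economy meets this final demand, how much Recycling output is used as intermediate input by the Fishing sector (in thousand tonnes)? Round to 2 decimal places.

z_RF = 30.00

I − A =
  [   1.00     0.00     0.00]
  [  -0.15     0.75    -0.20]
  [  -0.40    -0.10     0.75]
Cofactors of I−A, C_ij = (−1)^(i+j)·(minor ij) (rows/columns in the sector order above):
  C_11 = (0.75)(0.75) − (-0.20)(-0.10) = 0.5425
  C_12 = −[(-0.15)(0.75) − (-0.20)(-0.40)] = 0.1925
  C_13 = (-0.15)(-0.10) − (0.75)(-0.40) = 0.3150
  C_21 = −[(0.00)(0.75) − (0.00)(-0.10)] = 0.0000
  C_22 = (1.00)(0.75) − (0.00)(-0.40) = 0.7500
  C_23 = −[(1.00)(-0.10) − (0.00)(-0.40)] = 0.1000
  C_31 = (0.00)(-0.20) − (0.00)(0.75) = 0.0000
  C_32 = −[(1.00)(-0.20) − (0.00)(-0.15)] = 0.2000
  C_33 = (1.00)(0.75) − (0.00)(-0.15) = 0.7500
det(I−A) = Σ_j (I−A)_1j·C_1j = (1.00)(0.5425) + (0.00)(0.1925) + (0.00)(0.3150) = 0.5425
adj(I−A) = Cᵀ =
  [ 0.5425   0.0000   0.0000]
  [ 0.1925   0.7500   0.2000]
  [ 0.3150   0.1000   0.7500]
(I − A)⁻¹ = adj(I−A) / det(I−A) ≈
  [   1.0000     0.0000     0.0000]
  [   0.3548     1.3825     0.3687]
  [   0.5806     0.1843     1.3825]
First solve x = (I − A)⁻¹ d = adj(I−A)·d / det(I−A); in particular x_F = (0.5425·200 + 0.0000·290 + 0.0000·250) / 0.5425 = 108.50 / 0.5425 = 200.0000.
Intermediate flow from R to F: z_RF = a_RF · x_F = 0.15 × 108.50 / 0.5425 = 16.275 / 0.5425 = 30.00.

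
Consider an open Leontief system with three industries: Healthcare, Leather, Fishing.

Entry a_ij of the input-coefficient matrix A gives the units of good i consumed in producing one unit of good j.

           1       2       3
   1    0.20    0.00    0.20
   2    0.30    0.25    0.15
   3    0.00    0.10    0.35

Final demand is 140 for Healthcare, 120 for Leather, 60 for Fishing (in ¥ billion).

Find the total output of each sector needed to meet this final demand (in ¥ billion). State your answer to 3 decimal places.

x_1 = 208.468, x_2 = 270.161, x_3 = 133.871

I − A =
  [   0.80     0.00    -0.20]
  [  -0.30     0.75    -0.15]
  [   0.00    -0.10     0.65]
Cofactors of I−A, C_ij = (−1)^(i+j)·(minor ij) (rows/columns in the sector order above):
  C_11 = (0.75)(0.65) − (-0.15)(-0.10) = 0.4725
  C_12 = −[(-0.30)(0.65) − (-0.15)(0.00)] = 0.1950
  C_13 = (-0.30)(-0.10) − (0.75)(0.00) = 0.0300
  C_21 = −[(0.00)(0.65) − (-0.20)(-0.10)] = 0.0200
  C_22 = (0.80)(0.65) − (-0.20)(0.00) = 0.5200
  C_23 = −[(0.80)(-0.10) − (0.00)(0.00)] = 0.0800
  C_31 = (0.00)(-0.15) − (-0.20)(0.75) = 0.1500
  C_32 = −[(0.80)(-0.15) − (-0.20)(-0.30)] = 0.1800
  C_33 = (0.80)(0.75) − (0.00)(-0.30) = 0.6000
det(I−A) = Σ_j (I−A)_1j·C_1j = (0.80)(0.4725) + (0.00)(0.1950) + (-0.20)(0.0300) = 0.3720
adj(I−A) = Cᵀ =
  [ 0.4725   0.0200   0.1500]
  [ 0.1950   0.5200   0.1800]
  [ 0.0300   0.0800   0.6000]
(I − A)⁻¹ = adj(I−A) / det(I−A) ≈
  [   1.2702     0.0538     0.4032]
  [   0.5242     1.3978     0.4839]
  [   0.0806     0.2151     1.6129]
x = (I − A)⁻¹ d = adj(I−A)·d / det(I−A), with det(I−A) = 0.3720:
  x_1 = (0.4725·140 + 0.0200·120 + 0.1500·60) / 0.3720 = 77.55 / 0.3720 ≈ 208.468
  x_2 = (0.1950·140 + 0.5200·120 + 0.1800·60) / 0.3720 = 100.50 / 0.3720 ≈ 270.161
  x_3 = (0.0300·140 + 0.0800·120 + 0.6000·60) / 0.3720 = 49.80 / 0.3720 ≈ 133.871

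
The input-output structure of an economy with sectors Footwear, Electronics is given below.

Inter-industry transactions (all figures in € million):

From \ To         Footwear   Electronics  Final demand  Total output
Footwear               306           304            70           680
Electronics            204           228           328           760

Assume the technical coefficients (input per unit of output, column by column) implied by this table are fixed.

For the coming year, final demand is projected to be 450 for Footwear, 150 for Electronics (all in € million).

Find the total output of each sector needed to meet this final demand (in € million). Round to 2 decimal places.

x_F = 1415.09, x_E = 820.75

Technical coefficients a_ij = z_ij / X_j:
  a_FF = 306/680 = 0.45, a_EF = 204/680 = 0.30
  a_FE = 304/760 = 0.40, a_EE = 228/760 = 0.30
I − A =
  [   0.55    -0.40]
  [  -0.30     0.70]
det(I−A) = (0.55)(0.70) − (-0.40)(-0.30) = 0.2650
adj(I−A) = [[0.70, 0.40], [0.30, 0.55]]
(I − A)⁻¹ = adj(I−A) / det(I−A) ≈
  [   2.6415     1.5094]
  [   1.1321     2.0755]
x = (I − A)⁻¹ d = adj(I−A)·d / det(I−A), with det(I−A) = 0.2650:
  x_F = (0.70·450 + 0.40·150) / 0.2650 = 375.00 / 0.2650 ≈ 1415.09
  x_E = (0.30·450 + 0.55·150) / 0.2650 = 217.50 / 0.2650 ≈ 820.75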